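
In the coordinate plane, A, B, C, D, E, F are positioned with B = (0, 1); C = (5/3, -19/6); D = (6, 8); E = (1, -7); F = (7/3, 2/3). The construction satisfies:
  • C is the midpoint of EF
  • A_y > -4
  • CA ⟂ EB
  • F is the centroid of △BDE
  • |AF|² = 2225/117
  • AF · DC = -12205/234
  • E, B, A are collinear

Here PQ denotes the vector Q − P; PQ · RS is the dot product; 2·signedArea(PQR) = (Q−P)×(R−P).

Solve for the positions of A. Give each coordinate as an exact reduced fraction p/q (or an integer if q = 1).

1. A_x = 7/13  [E, B, A are collinear ∩ CA ⟂ EB]
2. A_y = -43/13  [E, B, A are collinear ∩ CA ⟂ EB]
   → A = (7/13, -43/13)

A = (7/13, -43/13)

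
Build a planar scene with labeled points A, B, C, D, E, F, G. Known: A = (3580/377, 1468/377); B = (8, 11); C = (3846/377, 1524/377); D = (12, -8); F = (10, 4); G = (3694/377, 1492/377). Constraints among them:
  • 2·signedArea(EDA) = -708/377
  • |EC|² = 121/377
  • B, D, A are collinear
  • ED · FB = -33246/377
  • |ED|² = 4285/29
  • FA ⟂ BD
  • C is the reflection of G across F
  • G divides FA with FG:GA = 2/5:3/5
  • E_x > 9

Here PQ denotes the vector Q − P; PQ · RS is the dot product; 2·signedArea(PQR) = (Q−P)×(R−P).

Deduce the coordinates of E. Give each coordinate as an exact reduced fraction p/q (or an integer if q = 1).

1. E_x = 3637/377  [2·signedArea(EDA) = -708/377 ∩ ED · FB = -33246/377]
2. E_y = 1480/377  [2·signedArea(EDA) = -708/377 ∩ ED · FB = -33246/377]
   → E = (3637/377, 1480/377)

E = (3637/377, 1480/377)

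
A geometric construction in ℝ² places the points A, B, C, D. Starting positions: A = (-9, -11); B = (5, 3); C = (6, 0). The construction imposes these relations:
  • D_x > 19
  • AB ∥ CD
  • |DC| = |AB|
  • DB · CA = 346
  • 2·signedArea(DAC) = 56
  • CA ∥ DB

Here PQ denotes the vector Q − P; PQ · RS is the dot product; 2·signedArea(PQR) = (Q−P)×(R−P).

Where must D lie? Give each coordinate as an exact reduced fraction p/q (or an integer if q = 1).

D = (20, 14)

1. D_x = 20  [CA ∥ DB ∩ AB ∥ CD]
2. D_y = 14  [CA ∥ DB ∩ AB ∥ CD]
   → D = (20, 14)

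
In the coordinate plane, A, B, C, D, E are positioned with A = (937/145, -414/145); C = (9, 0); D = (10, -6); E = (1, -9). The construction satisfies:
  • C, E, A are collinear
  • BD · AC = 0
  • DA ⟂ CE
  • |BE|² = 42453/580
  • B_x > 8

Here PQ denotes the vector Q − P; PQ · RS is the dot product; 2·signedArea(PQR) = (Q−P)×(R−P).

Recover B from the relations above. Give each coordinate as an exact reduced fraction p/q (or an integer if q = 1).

B = (2387/290, -642/145)

1. B_x = 2387/290  [line -368/145·x + -414/145·y + 1196/145 = 0 ∩ |BE|² = 42453/580]
2. B_y = -642/145  [line -368/145·x + -414/145·y + 1196/145 = 0 ∩ |BE|² = 42453/580]
   → B = (2387/290, -642/145)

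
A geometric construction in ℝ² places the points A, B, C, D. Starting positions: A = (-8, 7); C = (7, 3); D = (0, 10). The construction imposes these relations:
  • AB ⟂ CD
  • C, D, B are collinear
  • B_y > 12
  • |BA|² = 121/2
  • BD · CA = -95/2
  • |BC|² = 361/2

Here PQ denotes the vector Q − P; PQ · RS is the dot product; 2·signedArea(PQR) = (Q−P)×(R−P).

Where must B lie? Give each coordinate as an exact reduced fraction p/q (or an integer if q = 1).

B = (-5/2, 25/2)

1. B_x = -5/2  [C, D, B are collinear ∩ AB ⟂ CD]
2. B_y = 25/2  [C, D, B are collinear ∩ AB ⟂ CD]
   → B = (-5/2, 25/2)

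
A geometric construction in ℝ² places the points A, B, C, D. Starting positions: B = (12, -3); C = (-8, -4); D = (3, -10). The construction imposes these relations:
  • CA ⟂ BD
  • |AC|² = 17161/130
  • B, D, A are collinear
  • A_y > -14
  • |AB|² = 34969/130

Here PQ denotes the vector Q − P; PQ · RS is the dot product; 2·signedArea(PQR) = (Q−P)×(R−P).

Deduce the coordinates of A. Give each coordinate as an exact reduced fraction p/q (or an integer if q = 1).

1. A_x = -123/130  [B, D, A are collinear ∩ CA ⟂ BD]
2. A_y = -1699/130  [B, D, A are collinear ∩ CA ⟂ BD]
   → A = (-123/130, -1699/130)

A = (-123/130, -1699/130)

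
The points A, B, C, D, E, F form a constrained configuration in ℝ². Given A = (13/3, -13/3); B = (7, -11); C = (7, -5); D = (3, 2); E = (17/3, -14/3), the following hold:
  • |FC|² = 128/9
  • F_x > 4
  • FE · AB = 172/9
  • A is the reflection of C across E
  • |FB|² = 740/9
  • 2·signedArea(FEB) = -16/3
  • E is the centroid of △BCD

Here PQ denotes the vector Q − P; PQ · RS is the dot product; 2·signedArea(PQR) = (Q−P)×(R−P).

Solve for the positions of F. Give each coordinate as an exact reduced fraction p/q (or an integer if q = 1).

F = (13/3, -7/3)

1. F_x = 13/3  [FE · AB = 172/9 ∩ 2·signedArea(FEB) = -16/3]
2. F_y = -7/3  [FE · AB = 172/9 ∩ 2·signedArea(FEB) = -16/3]
   → F = (13/3, -7/3)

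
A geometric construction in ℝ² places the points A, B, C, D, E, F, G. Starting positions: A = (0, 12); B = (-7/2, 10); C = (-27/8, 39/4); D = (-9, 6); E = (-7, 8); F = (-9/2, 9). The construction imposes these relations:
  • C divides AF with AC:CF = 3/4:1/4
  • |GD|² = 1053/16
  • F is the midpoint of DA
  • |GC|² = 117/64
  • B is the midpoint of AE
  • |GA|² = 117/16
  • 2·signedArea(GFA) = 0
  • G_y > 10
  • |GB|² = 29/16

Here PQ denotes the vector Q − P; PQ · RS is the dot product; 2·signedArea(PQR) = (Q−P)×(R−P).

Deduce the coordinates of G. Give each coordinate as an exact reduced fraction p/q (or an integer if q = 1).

1. G_x = -9/4  [line -3·x + 9/2·y + -54 = 0 ∩ |GC|² = 117/64]
2. G_y = 21/2  [line -3·x + 9/2·y + -54 = 0 ∩ |GC|² = 117/64]
   → G = (-9/4, 21/2)

G = (-9/4, 21/2)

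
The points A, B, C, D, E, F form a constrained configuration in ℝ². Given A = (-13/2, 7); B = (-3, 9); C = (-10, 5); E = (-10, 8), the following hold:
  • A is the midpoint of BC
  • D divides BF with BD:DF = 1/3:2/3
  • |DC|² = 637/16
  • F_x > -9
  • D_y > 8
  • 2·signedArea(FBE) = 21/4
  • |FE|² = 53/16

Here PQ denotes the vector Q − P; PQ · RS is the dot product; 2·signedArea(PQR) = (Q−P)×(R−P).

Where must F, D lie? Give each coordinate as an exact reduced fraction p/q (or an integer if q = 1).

1. F_x = -33/4  [line 1·x + -7·y + 243/4 = 0 ∩ |FE|² = 53/16]
2. F_y = 15/2  [line 1·x + -7·y + 243/4 = 0 ∩ |FE|² = 53/16]
   → F = (-33/4, 15/2)
3. D_x = -19/4  [D divides BF with BD:DF = 1/3:2/3]
4. D_y = 17/2  [D divides BF with BD:DF = 1/3:2/3]
   → D = (-19/4, 17/2)

D = (-19/4, 17/2)
F = (-33/4, 15/2)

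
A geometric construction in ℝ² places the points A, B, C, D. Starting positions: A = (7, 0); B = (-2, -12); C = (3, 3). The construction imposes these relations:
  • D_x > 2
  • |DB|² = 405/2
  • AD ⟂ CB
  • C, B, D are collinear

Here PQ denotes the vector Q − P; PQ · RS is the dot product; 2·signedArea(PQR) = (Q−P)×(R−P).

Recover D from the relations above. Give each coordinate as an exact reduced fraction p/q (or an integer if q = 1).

1. D_x = 5/2  [C, B, D are collinear ∩ AD ⟂ CB]
2. D_y = 3/2  [C, B, D are collinear ∩ AD ⟂ CB]
   → D = (5/2, 3/2)

D = (5/2, 3/2)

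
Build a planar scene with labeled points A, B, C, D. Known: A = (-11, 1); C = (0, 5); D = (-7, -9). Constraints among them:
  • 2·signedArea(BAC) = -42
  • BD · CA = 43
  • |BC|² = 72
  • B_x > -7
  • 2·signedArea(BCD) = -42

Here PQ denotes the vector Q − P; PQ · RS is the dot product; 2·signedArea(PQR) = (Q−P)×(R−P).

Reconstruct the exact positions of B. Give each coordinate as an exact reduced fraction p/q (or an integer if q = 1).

B = (-6, -1)

1. B_x = -6  [2·signedArea(BAC) = -42 ∩ BD · CA = 43]
2. B_y = -1  [2·signedArea(BAC) = -42 ∩ BD · CA = 43]
   → B = (-6, -1)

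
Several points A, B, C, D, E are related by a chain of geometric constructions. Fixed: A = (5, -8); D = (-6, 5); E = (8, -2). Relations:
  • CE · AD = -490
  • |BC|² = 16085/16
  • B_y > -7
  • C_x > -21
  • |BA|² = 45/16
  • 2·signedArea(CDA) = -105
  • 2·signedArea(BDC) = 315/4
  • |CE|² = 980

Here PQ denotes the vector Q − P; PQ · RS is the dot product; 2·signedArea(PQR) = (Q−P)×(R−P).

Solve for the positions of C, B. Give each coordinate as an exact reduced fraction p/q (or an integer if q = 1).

1. C_x = -20  [CE · AD = -490 ∩ 2·signedArea(CDA) = -105]
2. C_y = 12  [CE · AD = -490 ∩ 2·signedArea(CDA) = -105]
   → C = (-20, 12)
3. B_x = 23/4  [line -7·x + -14·y + -203/4 = 0 ∩ |BA|² = 45/16]
4. B_y = -13/2  [line -7·x + -14·y + -203/4 = 0 ∩ |BA|² = 45/16]
   → B = (23/4, -13/2)

B = (23/4, -13/2)
C = (-20, 12)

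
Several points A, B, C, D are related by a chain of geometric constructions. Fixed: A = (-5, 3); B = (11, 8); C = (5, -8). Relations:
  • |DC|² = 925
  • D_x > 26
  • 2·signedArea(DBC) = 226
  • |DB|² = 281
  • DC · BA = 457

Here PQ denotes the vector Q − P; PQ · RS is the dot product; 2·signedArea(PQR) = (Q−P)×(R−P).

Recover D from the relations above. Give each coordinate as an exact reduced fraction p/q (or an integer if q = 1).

1. D_x = 27  [2·signedArea(DBC) = 226 ∩ DC · BA = 457]
2. D_y = 13  [2·signedArea(DBC) = 226 ∩ DC · BA = 457]
   → D = (27, 13)

D = (27, 13)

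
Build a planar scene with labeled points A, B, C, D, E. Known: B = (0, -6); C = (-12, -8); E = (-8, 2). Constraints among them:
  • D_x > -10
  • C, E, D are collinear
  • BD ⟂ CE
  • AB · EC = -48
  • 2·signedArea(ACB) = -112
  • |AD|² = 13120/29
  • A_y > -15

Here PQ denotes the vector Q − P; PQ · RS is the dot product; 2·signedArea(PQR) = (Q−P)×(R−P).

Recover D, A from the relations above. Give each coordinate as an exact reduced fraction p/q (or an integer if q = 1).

A = (8, -14)
D = (-280/29, -62/29)

1. D_x = -280/29  [C, E, D are collinear ∩ BD ⟂ CE]
2. D_y = -62/29  [C, E, D are collinear ∩ BD ⟂ CE]
   → D = (-280/29, -62/29)
3. A_x = 8  [2·signedArea(ACB) = -112 ∩ AB · EC = -48]
4. A_y = -14  [2·signedArea(ACB) = -112 ∩ AB · EC = -48]
   → A = (8, -14)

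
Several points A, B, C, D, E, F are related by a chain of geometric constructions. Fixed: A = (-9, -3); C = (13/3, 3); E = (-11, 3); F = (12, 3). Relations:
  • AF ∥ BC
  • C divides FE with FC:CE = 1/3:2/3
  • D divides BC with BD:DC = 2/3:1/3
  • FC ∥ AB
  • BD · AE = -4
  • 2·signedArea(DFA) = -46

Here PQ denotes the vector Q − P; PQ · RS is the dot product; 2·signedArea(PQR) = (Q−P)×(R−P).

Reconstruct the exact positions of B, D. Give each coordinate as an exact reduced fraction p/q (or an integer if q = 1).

B = (-50/3, -3)
D = (-8/3, 1)

1. B_x = -50/3  [AF ∥ BC ∩ FC ∥ AB]
2. B_y = -3  [AF ∥ BC ∩ FC ∥ AB]
   → B = (-50/3, -3)
3. D_x = -8/3  [D divides BC with BD:DC = 2/3:1/3]
4. D_y = 1  [D divides BC with BD:DC = 2/3:1/3]
   → D = (-8/3, 1)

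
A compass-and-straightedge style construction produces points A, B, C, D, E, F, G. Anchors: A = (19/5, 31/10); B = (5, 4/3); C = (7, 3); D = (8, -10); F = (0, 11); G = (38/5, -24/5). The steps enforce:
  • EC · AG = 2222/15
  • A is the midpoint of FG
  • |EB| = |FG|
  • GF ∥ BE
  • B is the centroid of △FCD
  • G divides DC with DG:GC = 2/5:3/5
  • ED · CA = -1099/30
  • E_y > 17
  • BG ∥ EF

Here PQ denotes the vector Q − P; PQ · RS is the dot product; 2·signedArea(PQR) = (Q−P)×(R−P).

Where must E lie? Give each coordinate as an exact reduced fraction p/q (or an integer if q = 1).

1. E_x = -13/5  [BG ∥ EF ∩ GF ∥ BE]
2. E_y = 257/15  [BG ∥ EF ∩ GF ∥ BE]
   → E = (-13/5, 257/15)

E = (-13/5, 257/15)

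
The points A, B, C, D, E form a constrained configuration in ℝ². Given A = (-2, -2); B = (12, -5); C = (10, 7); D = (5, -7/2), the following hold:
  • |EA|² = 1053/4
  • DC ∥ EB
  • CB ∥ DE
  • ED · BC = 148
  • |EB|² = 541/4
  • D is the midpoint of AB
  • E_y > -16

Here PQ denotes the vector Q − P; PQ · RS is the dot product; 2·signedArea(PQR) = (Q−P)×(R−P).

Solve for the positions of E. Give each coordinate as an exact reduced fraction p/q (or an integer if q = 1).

E = (7, -31/2)

1. E_x = 7  [DC ∥ EB ∩ CB ∥ DE]
2. E_y = -31/2  [DC ∥ EB ∩ CB ∥ DE]
   → E = (7, -31/2)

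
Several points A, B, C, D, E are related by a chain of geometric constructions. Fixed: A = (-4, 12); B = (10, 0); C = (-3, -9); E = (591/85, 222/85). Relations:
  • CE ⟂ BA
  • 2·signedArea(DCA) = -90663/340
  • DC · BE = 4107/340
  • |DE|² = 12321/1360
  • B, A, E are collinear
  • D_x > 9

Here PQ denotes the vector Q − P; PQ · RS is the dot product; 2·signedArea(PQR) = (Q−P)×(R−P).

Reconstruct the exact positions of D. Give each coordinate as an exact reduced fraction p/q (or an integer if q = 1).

D = (3141/340, 111/170)

1. D_x = 3141/340  [2·signedArea(DCA) = -90663/340 ∩ DC · BE = 4107/340]
2. D_y = 111/170  [2·signedArea(DCA) = -90663/340 ∩ DC · BE = 4107/340]
   → D = (3141/340, 111/170)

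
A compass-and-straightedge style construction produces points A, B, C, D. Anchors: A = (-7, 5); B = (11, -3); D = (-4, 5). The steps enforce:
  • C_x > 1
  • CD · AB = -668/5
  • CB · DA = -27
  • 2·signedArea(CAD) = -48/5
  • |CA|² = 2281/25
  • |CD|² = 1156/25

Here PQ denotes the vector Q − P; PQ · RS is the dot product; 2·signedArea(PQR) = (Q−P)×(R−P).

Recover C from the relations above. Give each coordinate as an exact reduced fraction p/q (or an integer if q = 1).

1. C_x = 2  [CD · AB = -668/5 ∩ CB · DA = -27]
2. C_y = 9/5  [CD · AB = -668/5 ∩ CB · DA = -27]
   → C = (2, 9/5)

C = (2, 9/5)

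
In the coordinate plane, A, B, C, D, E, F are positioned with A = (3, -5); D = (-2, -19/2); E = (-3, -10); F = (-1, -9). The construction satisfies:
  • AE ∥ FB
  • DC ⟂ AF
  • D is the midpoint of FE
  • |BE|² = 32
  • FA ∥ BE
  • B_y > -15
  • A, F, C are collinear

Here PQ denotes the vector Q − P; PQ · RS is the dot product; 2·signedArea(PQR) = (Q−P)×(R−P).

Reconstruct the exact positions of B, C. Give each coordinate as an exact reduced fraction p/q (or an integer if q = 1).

B = (-7, -14)
C = (-7/4, -39/4)

1. B_x = -7  [FA ∥ BE ∩ AE ∥ FB]
2. B_y = -14  [FA ∥ BE ∩ AE ∥ FB]
   → B = (-7, -14)
3. C_x = -7/4  [A, F, C are collinear ∩ DC ⟂ AF]
4. C_y = -39/4  [A, F, C are collinear ∩ DC ⟂ AF]
   → C = (-7/4, -39/4)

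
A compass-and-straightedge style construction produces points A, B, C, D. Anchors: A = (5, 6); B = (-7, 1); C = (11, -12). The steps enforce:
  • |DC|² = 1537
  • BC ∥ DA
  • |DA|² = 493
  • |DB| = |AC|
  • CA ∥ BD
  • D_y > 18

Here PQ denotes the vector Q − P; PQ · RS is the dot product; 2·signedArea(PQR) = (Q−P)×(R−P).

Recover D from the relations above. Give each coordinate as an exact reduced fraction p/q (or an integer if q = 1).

D = (-13, 19)

1. D_x = -13  [BC ∥ DA ∩ CA ∥ BD]
2. D_y = 19  [BC ∥ DA ∩ CA ∥ BD]
   → D = (-13, 19)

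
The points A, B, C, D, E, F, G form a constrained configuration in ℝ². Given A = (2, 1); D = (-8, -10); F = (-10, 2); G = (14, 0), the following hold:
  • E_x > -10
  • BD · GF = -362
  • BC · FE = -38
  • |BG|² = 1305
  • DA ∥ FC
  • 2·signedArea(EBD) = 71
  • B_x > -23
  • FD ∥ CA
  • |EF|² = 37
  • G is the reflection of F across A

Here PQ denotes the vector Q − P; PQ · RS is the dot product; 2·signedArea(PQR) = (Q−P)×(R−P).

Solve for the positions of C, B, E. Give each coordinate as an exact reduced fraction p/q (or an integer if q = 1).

1. C_x = 0  [FD ∥ CA ∩ DA ∥ FC]
2. C_y = 13  [FD ∥ CA ∩ DA ∥ FC]
   → C = (0, 13)
3. B_x = -22  [line 24·x + -2·y + 534 = 0 ∩ |BG|² = 1305]
4. B_y = 3  [line 24·x + -2·y + 534 = 0 ∩ |BG|² = 1305]
   → B = (-22, 3)
5. E_x = -9  [2·signedArea(EBD) = 71 ∩ BC · FE = -38]
6. E_y = -4  [2·signedArea(EBD) = 71 ∩ BC · FE = -38]
   → E = (-9, -4)

B = (-22, 3)
C = (0, 13)
E = (-9, -4)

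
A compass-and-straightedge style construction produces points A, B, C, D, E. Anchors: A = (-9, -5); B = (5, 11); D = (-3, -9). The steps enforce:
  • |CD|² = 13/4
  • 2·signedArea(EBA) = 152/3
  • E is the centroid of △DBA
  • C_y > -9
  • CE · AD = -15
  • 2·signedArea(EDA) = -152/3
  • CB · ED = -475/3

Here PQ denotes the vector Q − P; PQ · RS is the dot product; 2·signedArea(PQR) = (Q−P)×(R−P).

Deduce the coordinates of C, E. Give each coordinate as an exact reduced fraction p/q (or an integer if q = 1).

C = (-9/2, -8)
E = (-7/3, -1)

1. E_x = -7/3  [E is the centroid of △DBA]
2. E_y = -1  [E is the centroid of △DBA]
   → E = (-7/3, -1)
3. C_x = -9/2  [CB · ED = -475/3 ∩ CE · AD = -15]
4. C_y = -8  [CB · ED = -475/3 ∩ CE · AD = -15]
   → C = (-9/2, -8)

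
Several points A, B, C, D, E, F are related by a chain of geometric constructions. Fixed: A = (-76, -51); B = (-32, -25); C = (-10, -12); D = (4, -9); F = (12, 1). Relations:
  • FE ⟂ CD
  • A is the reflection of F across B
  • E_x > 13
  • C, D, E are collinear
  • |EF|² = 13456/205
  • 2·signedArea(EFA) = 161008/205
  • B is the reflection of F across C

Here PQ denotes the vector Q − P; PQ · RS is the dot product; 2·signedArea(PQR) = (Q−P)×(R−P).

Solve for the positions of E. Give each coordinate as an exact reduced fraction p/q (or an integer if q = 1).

E = (2808/205, -1419/205)

1. E_x = 2808/205  [C, D, E are collinear ∩ FE ⟂ CD]
2. E_y = -1419/205  [C, D, E are collinear ∩ FE ⟂ CD]
   → E = (2808/205, -1419/205)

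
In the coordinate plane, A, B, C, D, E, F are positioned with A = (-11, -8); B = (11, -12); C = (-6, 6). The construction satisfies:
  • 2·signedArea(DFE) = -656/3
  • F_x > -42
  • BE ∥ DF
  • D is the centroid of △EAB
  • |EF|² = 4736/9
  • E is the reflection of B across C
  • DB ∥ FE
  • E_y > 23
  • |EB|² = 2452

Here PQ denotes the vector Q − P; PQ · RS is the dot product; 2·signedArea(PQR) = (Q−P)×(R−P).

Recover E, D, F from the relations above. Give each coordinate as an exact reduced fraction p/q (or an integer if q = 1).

1. E_x = -23  [E is the reflection of B across C]
2. E_y = 24  [E is the reflection of B across C]
   → E = (-23, 24)
3. D_x = -23/3  [D is the centroid of △EAB]
4. D_y = 4/3  [D is the centroid of △EAB]
   → D = (-23/3, 4/3)
5. F_x = -125/3  [DB ∥ FE ∩ BE ∥ DF]
6. F_y = 112/3  [DB ∥ FE ∩ BE ∥ DF]
   → F = (-125/3, 112/3)

D = (-23/3, 4/3)
E = (-23, 24)
F = (-125/3, 112/3)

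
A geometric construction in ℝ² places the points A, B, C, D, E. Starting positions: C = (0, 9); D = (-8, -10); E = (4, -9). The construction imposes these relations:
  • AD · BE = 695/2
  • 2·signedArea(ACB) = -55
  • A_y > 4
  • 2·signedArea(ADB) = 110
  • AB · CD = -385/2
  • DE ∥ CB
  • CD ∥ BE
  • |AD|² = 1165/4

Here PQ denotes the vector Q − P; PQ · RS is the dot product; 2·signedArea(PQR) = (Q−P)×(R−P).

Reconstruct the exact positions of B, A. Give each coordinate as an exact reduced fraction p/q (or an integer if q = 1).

1. B_x = 12  [CD ∥ BE ∩ DE ∥ CB]
2. B_y = 10  [CD ∥ BE ∩ DE ∥ CB]
   → B = (12, 10)
3. A_x = 1  [2·signedArea(ACB) = -55 ∩ AB · CD = -385/2]
4. A_y = 9/2  [2·signedArea(ACB) = -55 ∩ AB · CD = -385/2]
   → A = (1, 9/2)

A = (1, 9/2)
B = (12, 10)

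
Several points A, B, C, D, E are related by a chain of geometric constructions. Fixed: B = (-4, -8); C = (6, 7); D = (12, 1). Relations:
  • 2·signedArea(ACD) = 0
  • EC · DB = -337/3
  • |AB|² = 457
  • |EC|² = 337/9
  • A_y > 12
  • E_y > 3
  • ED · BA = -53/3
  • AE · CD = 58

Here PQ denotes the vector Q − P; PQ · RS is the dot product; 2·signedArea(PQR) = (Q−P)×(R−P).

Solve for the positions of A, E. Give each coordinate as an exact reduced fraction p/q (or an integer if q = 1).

1. A_x = 0  [line 6·x + 6·y + -78 = 0 ∩ |AB|² = 457]
2. A_y = 13  [line 6·x + 6·y + -78 = 0 ∩ |AB|² = 457]
   → A = (0, 13)
3. E_x = 2/3  [ED · BA = -53/3 ∩ AE · CD = 58]
4. E_y = 4  [ED · BA = -53/3 ∩ AE · CD = 58]
   → E = (2/3, 4)

A = (0, 13)
E = (2/3, 4)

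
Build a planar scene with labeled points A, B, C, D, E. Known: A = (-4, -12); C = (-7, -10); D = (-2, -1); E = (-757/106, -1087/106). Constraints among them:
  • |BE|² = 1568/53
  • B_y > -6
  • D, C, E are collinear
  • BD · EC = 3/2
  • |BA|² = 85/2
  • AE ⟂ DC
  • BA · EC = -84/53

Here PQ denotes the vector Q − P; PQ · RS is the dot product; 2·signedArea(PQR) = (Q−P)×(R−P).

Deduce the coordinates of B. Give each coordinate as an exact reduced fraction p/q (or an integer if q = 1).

B = (-9/2, -11/2)

1. B_x = -9/2  [line -15/106·x + -27/106·y + -108/53 = 0 ∩ |BE|² = 1568/53]
2. B_y = -11/2  [line -15/106·x + -27/106·y + -108/53 = 0 ∩ |BE|² = 1568/53]
   → B = (-9/2, -11/2)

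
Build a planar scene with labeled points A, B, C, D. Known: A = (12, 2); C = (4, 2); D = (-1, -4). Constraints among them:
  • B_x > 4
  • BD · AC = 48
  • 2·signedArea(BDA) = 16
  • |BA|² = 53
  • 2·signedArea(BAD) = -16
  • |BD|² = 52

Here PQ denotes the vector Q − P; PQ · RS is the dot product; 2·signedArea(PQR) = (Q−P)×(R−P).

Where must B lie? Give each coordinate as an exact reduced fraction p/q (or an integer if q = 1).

1. B_x = 5  [BD · AC = 48 ∩ 2·signedArea(BDA) = 16]
2. B_y = 0  [BD · AC = 48 ∩ 2·signedArea(BDA) = 16]
   → B = (5, 0)

B = (5, 0)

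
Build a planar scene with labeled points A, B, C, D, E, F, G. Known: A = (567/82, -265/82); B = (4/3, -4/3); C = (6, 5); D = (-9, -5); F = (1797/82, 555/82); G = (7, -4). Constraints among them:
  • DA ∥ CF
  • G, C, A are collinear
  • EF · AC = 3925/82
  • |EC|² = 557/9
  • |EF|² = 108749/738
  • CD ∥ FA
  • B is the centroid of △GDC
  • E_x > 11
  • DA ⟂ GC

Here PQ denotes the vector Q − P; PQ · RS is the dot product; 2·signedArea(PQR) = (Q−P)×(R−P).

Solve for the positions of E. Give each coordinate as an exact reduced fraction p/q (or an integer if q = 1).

1. E_x = 1469/123  [line 75/82·x + -675/82·y + -500/41 = 0 ∩ |EC|² = 557/9]
2. E_y = -19/123  [line 75/82·x + -675/82·y + -500/41 = 0 ∩ |EC|² = 557/9]
   → E = (1469/123, -19/123)

E = (1469/123, -19/123)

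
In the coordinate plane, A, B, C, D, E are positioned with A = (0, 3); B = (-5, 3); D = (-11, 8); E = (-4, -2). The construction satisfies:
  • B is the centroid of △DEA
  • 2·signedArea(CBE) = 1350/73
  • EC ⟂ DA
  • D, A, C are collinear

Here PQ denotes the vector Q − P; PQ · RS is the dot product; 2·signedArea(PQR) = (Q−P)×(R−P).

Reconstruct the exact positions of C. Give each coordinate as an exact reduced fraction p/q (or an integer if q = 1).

C = (-209/146, 533/146)

1. C_x = -209/146  [D, A, C are collinear ∩ EC ⟂ DA]
2. C_y = 533/146  [D, A, C are collinear ∩ EC ⟂ DA]
   → C = (-209/146, 533/146)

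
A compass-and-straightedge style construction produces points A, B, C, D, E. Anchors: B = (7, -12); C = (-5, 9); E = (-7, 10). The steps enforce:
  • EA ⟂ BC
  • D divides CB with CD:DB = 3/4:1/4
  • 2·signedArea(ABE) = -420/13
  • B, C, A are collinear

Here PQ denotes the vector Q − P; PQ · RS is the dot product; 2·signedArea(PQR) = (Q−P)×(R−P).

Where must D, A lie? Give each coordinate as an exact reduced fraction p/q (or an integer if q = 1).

1. D_x = 4  [D divides CB with CD:DB = 3/4:1/4]
2. D_y = -27/4  [D divides CB with CD:DB = 3/4:1/4]
   → D = (4, -27/4)
3. A_x = -77/13  [B, C, A are collinear ∩ EA ⟂ BC]
4. A_y = 138/13  [B, C, A are collinear ∩ EA ⟂ BC]
   → A = (-77/13, 138/13)

A = (-77/13, 138/13)
D = (4, -27/4)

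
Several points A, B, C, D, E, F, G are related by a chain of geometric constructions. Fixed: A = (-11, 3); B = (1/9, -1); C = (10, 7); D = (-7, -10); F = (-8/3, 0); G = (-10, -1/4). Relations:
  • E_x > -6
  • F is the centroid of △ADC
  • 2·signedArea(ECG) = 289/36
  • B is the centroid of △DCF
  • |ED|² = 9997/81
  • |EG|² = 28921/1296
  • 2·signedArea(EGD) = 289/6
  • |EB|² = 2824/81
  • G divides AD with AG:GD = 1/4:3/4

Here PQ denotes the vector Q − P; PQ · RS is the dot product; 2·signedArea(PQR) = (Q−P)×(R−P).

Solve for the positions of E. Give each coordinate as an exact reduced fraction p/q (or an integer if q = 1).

1. E_x = -49/9  [2·signedArea(EGD) = 289/6 ∩ 2·signedArea(ECG) = 289/36]
2. E_y = 1  [2·signedArea(EGD) = 289/6 ∩ 2·signedArea(ECG) = 289/36]
   → E = (-49/9, 1)

E = (-49/9, 1)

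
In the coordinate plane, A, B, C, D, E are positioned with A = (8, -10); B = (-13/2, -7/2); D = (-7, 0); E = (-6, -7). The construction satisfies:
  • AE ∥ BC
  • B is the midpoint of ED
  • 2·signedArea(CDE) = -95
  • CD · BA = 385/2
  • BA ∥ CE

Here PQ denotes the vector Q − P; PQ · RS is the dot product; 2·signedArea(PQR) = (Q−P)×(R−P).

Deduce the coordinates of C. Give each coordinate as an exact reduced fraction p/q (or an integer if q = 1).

C = (-41/2, -1/2)

1. C_x = -41/2  [BA ∥ CE ∩ AE ∥ BC]
2. C_y = -1/2  [BA ∥ CE ∩ AE ∥ BC]
   → C = (-41/2, -1/2)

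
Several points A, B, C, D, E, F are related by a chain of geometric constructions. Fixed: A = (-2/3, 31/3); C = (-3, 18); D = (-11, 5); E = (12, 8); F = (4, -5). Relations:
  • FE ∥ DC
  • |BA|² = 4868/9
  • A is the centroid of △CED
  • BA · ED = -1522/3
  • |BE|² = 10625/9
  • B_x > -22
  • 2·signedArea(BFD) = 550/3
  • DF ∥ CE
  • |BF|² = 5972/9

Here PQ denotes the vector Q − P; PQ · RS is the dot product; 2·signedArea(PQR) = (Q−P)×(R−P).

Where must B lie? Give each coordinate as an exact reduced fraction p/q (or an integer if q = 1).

B = (-64/3, -1/3)

1. B_x = -64/3  [BA · ED = -1522/3 ∩ 2·signedArea(BFD) = 550/3]
2. B_y = -1/3  [BA · ED = -1522/3 ∩ 2·signedArea(BFD) = 550/3]
   → B = (-64/3, -1/3)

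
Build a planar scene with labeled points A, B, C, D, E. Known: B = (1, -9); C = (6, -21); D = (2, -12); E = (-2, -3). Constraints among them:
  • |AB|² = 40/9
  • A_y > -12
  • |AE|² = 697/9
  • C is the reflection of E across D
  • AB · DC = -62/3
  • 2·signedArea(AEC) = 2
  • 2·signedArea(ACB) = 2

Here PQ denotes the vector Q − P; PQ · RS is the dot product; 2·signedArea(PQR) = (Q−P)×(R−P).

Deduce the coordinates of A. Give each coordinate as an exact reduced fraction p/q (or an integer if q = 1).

1. A_x = 5/3  [2·signedArea(AEC) = 2 ∩ AB · DC = -62/3]
2. A_y = -11  [2·signedArea(AEC) = 2 ∩ AB · DC = -62/3]
   → A = (5/3, -11)

A = (5/3, -11)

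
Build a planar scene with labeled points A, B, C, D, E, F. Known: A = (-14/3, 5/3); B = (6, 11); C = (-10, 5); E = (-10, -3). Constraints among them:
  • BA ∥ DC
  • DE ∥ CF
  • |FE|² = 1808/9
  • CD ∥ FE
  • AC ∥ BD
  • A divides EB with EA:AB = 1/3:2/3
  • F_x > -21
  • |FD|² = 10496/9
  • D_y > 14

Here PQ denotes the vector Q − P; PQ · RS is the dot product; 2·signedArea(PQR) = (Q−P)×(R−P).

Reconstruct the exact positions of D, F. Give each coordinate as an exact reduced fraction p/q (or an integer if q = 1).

D = (2/3, 43/3)
F = (-62/3, -37/3)

1. D_x = 2/3  [BA ∥ DC ∩ AC ∥ BD]
2. D_y = 43/3  [BA ∥ DC ∩ AC ∥ BD]
   → D = (2/3, 43/3)
3. F_x = -62/3  [CD ∥ FE ∩ DE ∥ CF]
4. F_y = -37/3  [CD ∥ FE ∩ DE ∥ CF]
   → F = (-62/3, -37/3)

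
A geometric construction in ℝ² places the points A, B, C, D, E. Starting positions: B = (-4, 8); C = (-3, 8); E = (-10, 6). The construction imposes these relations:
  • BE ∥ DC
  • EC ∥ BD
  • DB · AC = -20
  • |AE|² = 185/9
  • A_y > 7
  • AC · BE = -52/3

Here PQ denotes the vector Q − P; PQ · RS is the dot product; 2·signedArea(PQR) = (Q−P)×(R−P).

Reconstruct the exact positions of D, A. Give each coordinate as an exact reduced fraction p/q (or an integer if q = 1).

1. D_x = 3  [BE ∥ DC ∩ EC ∥ BD]
2. D_y = 10  [BE ∥ DC ∩ EC ∥ BD]
   → D = (3, 10)
3. A_x = -17/3  [AC · BE = -52/3 ∩ DB · AC = -20]
4. A_y = 22/3  [AC · BE = -52/3 ∩ DB · AC = -20]
   → A = (-17/3, 22/3)

A = (-17/3, 22/3)
D = (3, 10)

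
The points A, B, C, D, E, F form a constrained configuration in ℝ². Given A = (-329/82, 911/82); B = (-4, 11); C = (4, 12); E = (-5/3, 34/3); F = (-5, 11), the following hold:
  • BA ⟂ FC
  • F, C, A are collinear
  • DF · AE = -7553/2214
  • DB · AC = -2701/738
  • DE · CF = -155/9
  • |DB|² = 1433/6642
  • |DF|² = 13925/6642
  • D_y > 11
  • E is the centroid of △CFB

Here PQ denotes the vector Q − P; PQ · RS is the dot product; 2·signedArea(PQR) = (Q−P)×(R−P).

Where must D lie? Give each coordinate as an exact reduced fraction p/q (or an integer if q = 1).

D = (-2627/738, 8227/738)

1. D_x = -2627/738  [DF · AE = -7553/2214 ∩ DB · AC = -2701/738]
2. D_y = 8227/738  [DF · AE = -7553/2214 ∩ DB · AC = -2701/738]
   → D = (-2627/738, 8227/738)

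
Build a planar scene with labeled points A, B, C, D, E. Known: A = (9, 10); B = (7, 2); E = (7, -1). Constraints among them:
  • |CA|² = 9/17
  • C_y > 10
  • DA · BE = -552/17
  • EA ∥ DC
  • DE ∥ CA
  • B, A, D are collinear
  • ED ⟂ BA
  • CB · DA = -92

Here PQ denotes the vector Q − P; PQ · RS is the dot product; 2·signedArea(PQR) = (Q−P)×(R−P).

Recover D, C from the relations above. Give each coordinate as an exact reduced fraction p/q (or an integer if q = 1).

C = (141/17, 173/17)
D = (107/17, -14/17)

1. D_x = 107/17  [B, A, D are collinear ∩ ED ⟂ BA]
2. D_y = -14/17  [B, A, D are collinear ∩ ED ⟂ BA]
   → D = (107/17, -14/17)
3. C_x = 141/17  [DE ∥ CA ∩ EA ∥ DC]
4. C_y = 173/17  [DE ∥ CA ∩ EA ∥ DC]
   → C = (141/17, 173/17)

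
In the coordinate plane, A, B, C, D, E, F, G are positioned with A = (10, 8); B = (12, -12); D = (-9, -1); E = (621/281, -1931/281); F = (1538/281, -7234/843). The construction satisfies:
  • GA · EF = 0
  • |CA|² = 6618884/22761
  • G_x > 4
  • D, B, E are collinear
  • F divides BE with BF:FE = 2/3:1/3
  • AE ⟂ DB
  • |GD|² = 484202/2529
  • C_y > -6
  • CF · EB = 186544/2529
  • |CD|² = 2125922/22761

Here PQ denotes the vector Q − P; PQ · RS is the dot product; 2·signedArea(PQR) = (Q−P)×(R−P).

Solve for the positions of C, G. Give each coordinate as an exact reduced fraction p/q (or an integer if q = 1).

1. C_x = -370/843  [line -2751/281·x + 1441/281·y + 60260/2529 = 0 ∩ |CD|² = 2125922/22761]
2. C_y = -13870/2529  [line -2751/281·x + 1441/281·y + 60260/2529 = 0 ∩ |CD|² = 2125922/22761]
   → C = (-370/843, -13870/2529)
3. G_x = 4052/843  [line -917/281·x + 1441/843·y + 15982/843 = 0 ∩ |GD|² = 484202/2529]
4. G_y = -538/281  [line -917/281·x + 1441/843·y + 15982/843 = 0 ∩ |GD|² = 484202/2529]
   → G = (4052/843, -538/281)

C = (-370/843, -13870/2529)
G = (4052/843, -538/281)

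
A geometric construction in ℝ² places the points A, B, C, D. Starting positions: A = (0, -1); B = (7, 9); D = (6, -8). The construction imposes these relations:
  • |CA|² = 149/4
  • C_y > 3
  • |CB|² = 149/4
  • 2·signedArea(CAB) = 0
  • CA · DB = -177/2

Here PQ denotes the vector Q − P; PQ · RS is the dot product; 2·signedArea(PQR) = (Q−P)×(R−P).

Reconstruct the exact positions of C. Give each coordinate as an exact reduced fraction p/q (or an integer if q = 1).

C = (7/2, 4)

1. C_x = 7/2  [2·signedArea(CAB) = 0 ∩ CA · DB = -177/2]
2. C_y = 4  [2·signedArea(CAB) = 0 ∩ CA · DB = -177/2]
   → C = (7/2, 4)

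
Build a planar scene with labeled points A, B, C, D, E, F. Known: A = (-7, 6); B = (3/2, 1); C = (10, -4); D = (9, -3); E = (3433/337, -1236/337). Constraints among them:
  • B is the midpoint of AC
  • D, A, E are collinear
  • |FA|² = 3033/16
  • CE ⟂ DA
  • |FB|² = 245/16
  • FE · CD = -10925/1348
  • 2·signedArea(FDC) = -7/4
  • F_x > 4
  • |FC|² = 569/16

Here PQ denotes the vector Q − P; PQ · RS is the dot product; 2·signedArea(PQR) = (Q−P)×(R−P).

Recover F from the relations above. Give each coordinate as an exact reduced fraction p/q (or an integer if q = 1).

F = (5, -3/4)

1. F_x = 5  [FE · CD = -10925/1348 ∩ 2·signedArea(FDC) = -7/4]
2. F_y = -3/4  [FE · CD = -10925/1348 ∩ 2·signedArea(FDC) = -7/4]
   → F = (5, -3/4)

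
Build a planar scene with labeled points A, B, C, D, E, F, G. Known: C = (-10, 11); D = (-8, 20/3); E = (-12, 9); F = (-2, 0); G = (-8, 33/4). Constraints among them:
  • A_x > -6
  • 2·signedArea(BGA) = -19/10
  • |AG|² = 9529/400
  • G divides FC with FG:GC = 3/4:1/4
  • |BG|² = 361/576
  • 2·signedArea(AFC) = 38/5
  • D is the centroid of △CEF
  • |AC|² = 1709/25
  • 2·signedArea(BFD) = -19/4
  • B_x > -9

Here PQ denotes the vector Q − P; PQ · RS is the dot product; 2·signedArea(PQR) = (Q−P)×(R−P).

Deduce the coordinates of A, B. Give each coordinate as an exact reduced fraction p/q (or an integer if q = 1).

1. A_x = -28/5  [line -11·x + -8·y + -148/5 = 0 ∩ |AG|² = 9529/400]
2. A_y = 4  [line -11·x + -8·y + -148/5 = 0 ∩ |AG|² = 9529/400]
   → A = (-28/5, 4)
3. B_x = -8  [2·signedArea(BGA) = -19/10 ∩ 2·signedArea(BFD) = -19/4]
4. B_y = 179/24  [2·signedArea(BGA) = -19/10 ∩ 2·signedArea(BFD) = -19/4]
   → B = (-8, 179/24)

A = (-28/5, 4)
B = (-8, 179/24)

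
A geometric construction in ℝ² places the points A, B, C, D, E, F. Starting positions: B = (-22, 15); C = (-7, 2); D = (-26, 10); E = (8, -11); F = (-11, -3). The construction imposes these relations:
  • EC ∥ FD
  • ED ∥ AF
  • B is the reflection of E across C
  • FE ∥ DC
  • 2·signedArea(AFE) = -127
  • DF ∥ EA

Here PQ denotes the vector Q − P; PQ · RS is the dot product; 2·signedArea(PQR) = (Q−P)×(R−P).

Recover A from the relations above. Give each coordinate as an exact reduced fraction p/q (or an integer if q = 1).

1. A_x = 23  [ED ∥ AF ∩ DF ∥ EA]
2. A_y = -24  [ED ∥ AF ∩ DF ∥ EA]
   → A = (23, -24)

A = (23, -24)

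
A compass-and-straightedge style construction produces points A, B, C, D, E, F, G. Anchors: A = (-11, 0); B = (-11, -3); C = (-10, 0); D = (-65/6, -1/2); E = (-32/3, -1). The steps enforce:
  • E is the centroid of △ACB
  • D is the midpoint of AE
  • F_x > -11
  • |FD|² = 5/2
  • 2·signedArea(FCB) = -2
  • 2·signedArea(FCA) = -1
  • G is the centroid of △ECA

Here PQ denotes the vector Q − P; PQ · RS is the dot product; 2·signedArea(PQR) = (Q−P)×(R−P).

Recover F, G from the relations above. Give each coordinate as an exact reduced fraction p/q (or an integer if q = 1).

1. F_x = -31/3  [2·signedArea(FCB) = -2 ∩ 2·signedArea(FCA) = -1]
2. F_y = 1  [2·signedArea(FCB) = -2 ∩ 2·signedArea(FCA) = -1]
   → F = (-31/3, 1)
3. G_x = -95/9  [G is the centroid of △ECA]
4. G_y = -1/3  [G is the centroid of △ECA]
   → G = (-95/9, -1/3)

F = (-31/3, 1)
G = (-95/9, -1/3)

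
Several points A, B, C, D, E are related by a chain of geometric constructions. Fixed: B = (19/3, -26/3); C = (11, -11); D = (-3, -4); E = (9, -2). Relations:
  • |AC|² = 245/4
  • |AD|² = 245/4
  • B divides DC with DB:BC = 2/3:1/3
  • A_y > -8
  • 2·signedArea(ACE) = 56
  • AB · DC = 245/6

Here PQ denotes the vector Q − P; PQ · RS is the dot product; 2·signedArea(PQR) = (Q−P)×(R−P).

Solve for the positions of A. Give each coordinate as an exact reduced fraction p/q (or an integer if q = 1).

1. A_x = 4  [2·signedArea(ACE) = 56 ∩ AB · DC = 245/6]
2. A_y = -15/2  [2·signedArea(ACE) = 56 ∩ AB · DC = 245/6]
   → A = (4, -15/2)

A = (4, -15/2)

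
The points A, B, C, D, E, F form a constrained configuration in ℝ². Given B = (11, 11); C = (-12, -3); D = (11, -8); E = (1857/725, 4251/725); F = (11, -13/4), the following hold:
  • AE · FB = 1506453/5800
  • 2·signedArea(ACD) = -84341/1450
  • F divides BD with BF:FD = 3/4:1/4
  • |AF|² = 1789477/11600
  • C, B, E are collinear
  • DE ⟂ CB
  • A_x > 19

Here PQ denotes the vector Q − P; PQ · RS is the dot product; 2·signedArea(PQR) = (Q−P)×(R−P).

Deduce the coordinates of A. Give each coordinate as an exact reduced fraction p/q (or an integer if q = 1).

1. A_x = 14093/725  [2·signedArea(ACD) = -84341/1450 ∩ AE · FB = 1506453/5800]
2. A_y = -17927/1450  [2·signedArea(ACD) = -84341/1450 ∩ AE · FB = 1506453/5800]
   → A = (14093/725, -17927/1450)

A = (14093/725, -17927/1450)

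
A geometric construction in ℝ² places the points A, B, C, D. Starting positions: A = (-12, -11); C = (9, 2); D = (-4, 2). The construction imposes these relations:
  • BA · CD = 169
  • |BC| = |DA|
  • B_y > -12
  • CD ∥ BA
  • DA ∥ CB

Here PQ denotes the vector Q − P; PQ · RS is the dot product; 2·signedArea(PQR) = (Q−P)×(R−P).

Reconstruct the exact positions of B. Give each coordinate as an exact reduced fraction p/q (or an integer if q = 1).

B = (1, -11)

1. B_x = 1  [CD ∥ BA ∩ DA ∥ CB]
2. B_y = -11  [CD ∥ BA ∩ DA ∥ CB]
   → B = (1, -11)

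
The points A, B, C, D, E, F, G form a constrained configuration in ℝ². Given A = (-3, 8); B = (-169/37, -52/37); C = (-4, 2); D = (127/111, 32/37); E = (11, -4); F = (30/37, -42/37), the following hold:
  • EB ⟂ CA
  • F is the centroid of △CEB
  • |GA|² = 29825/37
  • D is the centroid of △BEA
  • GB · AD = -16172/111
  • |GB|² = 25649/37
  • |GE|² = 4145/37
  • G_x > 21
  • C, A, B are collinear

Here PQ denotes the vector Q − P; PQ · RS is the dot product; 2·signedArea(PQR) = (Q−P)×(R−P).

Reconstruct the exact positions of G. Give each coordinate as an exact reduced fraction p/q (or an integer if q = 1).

1. G_x = 784/37  [line -460/111·x + 264/37·y + 15184/111 = 0 ∩ |GA|² = 29825/37]
2. G_y = -254/37  [line -460/111·x + 264/37·y + 15184/111 = 0 ∩ |GA|² = 29825/37]
   → G = (784/37, -254/37)

G = (784/37, -254/37)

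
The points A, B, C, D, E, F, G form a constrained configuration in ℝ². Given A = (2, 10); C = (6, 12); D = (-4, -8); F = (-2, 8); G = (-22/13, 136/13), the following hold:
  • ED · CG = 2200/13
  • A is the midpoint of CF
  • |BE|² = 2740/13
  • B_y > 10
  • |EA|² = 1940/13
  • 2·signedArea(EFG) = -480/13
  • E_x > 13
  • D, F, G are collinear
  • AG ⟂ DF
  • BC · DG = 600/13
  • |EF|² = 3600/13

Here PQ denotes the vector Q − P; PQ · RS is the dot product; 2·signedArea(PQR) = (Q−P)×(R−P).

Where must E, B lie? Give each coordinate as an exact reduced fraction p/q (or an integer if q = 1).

1. E_x = 178/13  [2·signedArea(EFG) = -480/13 ∩ ED · CG = 2200/13]
2. E_y = 176/13  [2·signedArea(EFG) = -480/13 ∩ ED · CG = 2200/13]
   → E = (178/13, 176/13)
3. B_x = -6/13  [line -30/13·x + -240/13·y + 2460/13 = 0 ∩ |BE|² = 2740/13]
4. B_y = 134/13  [line -30/13·x + -240/13·y + 2460/13 = 0 ∩ |BE|² = 2740/13]
   → B = (-6/13, 134/13)

B = (-6/13, 134/13)
E = (178/13, 176/13)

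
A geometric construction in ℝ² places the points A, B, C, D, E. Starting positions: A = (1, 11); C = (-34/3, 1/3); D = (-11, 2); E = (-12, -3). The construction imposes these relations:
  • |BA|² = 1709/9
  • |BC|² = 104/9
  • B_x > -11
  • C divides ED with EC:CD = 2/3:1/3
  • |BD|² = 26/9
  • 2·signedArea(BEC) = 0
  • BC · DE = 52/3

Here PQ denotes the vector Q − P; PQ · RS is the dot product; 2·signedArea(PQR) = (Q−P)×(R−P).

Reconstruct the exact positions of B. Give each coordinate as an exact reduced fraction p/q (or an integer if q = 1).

1. B_x = -32/3  [2·signedArea(BEC) = 0 ∩ BC · DE = 52/3]
2. B_y = 11/3  [2·signedArea(BEC) = 0 ∩ BC · DE = 52/3]
   → B = (-32/3, 11/3)

B = (-32/3, 11/3)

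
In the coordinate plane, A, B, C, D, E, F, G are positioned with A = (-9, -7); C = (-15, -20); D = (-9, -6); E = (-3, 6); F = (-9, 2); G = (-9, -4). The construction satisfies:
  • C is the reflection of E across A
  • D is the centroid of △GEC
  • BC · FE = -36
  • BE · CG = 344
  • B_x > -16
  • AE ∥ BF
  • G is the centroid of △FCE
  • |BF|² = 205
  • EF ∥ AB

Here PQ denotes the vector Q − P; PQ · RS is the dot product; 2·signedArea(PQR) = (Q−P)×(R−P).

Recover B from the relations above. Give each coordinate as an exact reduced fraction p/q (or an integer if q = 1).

B = (-15, -11)

1. B_x = -15  [AE ∥ BF ∩ EF ∥ AB]
2. B_y = -11  [AE ∥ BF ∩ EF ∥ AB]
   → B = (-15, -11)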